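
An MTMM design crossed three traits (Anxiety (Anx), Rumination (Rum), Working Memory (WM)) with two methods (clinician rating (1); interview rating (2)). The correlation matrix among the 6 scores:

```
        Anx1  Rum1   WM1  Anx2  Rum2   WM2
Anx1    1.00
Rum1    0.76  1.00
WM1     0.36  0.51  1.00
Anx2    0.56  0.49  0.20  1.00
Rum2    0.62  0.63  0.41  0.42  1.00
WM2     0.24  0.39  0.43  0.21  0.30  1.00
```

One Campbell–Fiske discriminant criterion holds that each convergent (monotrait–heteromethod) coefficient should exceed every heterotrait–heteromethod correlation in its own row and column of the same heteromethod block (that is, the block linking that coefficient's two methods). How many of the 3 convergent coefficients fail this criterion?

1

Checking each validity diagonal entry against its comparison values:
Anx (methods 1·2): 0.56 vs {0.62, 0.49, 0.24, 0.20} → fail.
Rum (methods 1·2): 0.63 vs {0.49, 0.62, 0.39, 0.41} → pass.
WM (methods 1·2): 0.43 vs {0.20, 0.24, 0.41, 0.39} → pass.
1 of 3 fail.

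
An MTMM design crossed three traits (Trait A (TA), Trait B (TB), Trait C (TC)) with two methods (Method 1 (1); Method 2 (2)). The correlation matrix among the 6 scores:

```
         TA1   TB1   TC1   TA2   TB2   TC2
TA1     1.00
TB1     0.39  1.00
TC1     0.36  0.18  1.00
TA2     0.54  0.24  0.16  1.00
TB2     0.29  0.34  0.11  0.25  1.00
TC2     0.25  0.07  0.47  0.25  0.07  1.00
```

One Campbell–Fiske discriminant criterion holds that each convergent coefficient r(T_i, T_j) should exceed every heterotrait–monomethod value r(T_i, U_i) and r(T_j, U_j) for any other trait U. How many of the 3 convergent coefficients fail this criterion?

Convergent coefficients and their comparison sets:
TA (methods 1·2): 0.54 vs {0.39, 0.25, 0.36, 0.25} → pass.
TB (methods 1·2): 0.34 vs {0.39, 0.25, 0.18, 0.07} → fail.
TC (methods 1·2): 0.47 vs {0.36, 0.25, 0.18, 0.07} → pass.
1 of 3 fail.

1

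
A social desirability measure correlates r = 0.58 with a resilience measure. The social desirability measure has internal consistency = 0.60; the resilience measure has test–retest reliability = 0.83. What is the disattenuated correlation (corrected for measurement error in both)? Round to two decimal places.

r_true = r_obs / √(r_xx · r_yy) = 0.58 / √(0.60 × 0.83) = 0.58 / √0.4980 = 0.58 / 0.7057 ≈ 0.82.

0.82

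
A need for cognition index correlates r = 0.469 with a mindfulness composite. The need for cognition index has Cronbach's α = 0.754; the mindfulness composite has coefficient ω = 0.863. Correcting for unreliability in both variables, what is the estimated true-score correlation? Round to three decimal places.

0.581

r_true = r_obs / √(r_xx · r_yy) = 0.469 / √(0.754 × 0.863) = 0.469 / √0.650702 = 0.469 / 0.8067 ≈ 0.581.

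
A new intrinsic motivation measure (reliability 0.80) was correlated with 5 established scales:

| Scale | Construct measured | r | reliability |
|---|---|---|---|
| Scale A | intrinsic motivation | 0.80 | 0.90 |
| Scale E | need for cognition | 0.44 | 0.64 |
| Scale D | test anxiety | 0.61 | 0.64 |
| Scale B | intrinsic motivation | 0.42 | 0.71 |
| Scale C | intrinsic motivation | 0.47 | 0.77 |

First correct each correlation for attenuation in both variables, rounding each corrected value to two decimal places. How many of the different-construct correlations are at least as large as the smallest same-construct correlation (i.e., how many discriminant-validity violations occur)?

Disattenuated r (r / √(r_scale · r_new)):
  Scale A (conv): 0.80 / √(0.90·0.80) = 0.94
  Scale E (disc): 0.44 / √(0.64·0.80) = 0.61
  Scale D (disc): 0.61 / √(0.64·0.80) = 0.85
  Scale B (conv): 0.42 / √(0.71·0.80) = 0.56
  Scale C (conv): 0.47 / √(0.77·0.80) = 0.60
Smallest convergent = 0.56. Discriminant values: 0.61, 0.85; count ≥ 0.56 → 2.

2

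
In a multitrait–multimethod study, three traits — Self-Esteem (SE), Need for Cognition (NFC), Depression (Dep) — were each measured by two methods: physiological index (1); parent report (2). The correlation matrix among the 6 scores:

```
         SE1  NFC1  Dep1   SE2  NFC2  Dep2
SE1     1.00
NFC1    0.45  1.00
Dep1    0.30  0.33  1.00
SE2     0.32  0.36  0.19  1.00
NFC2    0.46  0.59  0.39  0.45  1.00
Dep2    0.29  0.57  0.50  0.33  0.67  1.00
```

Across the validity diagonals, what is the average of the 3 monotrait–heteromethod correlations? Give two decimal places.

Convergent values: 0.32, 0.59, 0.50; mean = 1.41/3 = 0.47.

0.47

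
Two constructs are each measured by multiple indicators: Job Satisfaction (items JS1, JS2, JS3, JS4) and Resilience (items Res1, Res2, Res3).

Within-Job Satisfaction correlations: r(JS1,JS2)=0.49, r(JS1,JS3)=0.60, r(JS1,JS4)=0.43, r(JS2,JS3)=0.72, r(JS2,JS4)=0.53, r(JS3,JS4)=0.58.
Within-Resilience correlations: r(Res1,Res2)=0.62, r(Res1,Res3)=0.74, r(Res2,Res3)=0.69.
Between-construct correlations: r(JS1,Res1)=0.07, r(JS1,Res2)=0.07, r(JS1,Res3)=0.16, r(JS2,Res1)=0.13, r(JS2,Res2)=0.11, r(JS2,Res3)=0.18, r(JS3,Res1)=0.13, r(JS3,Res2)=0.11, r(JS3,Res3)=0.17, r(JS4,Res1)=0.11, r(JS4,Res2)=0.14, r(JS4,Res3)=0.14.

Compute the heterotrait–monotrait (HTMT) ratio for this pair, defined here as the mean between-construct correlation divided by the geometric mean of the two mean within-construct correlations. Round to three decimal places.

0.205

Between-construct mean = 1.52/12 = 0.1267.
Mean within-JS = 3.35/6 = 0.5583; mean within-Res = 2.05/3 = 0.6833.
Geometric mean = √(0.5583 × 0.6833) = 0.6176.
HTMT = 0.1267 / 0.6176 = 0.205.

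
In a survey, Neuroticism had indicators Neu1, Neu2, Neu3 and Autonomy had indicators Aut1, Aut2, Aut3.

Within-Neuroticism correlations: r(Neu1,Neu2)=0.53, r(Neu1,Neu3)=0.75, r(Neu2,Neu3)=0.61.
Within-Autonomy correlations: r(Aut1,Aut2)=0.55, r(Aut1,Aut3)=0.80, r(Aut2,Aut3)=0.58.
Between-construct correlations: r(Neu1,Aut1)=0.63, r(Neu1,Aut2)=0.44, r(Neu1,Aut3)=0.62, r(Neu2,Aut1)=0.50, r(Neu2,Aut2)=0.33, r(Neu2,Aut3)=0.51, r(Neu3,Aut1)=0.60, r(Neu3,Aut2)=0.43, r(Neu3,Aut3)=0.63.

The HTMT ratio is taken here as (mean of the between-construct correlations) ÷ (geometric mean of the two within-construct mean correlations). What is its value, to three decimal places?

0.819

Between-construct mean = 4.69/9 = 0.5211.
Mean within-Neu = 1.89/3 = 0.6300; mean within-Aut = 1.93/3 = 0.6433.
Geometric mean = √(0.6300 × 0.6433) = 0.6366.
HTMT = 0.5211 / 0.6366 = 0.819.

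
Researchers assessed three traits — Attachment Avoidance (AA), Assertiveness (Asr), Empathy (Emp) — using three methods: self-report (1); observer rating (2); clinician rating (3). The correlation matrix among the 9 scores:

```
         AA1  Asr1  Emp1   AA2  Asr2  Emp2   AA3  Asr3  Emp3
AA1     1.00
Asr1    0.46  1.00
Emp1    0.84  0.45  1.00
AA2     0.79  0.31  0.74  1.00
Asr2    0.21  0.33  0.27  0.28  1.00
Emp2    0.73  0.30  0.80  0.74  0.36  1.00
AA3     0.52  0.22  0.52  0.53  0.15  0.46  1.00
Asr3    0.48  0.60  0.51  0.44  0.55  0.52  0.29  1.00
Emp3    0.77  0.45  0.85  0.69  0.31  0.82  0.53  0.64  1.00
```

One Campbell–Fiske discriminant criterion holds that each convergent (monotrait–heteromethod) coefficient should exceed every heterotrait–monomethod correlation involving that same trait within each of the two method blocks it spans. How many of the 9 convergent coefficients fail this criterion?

7

Checking each validity diagonal entry against its comparison values:
AA (methods 1·2): 0.79 vs {0.46, 0.28, 0.84, 0.74} → fail.
AA (methods 1·3): 0.52 vs {0.46, 0.29, 0.84, 0.53} → fail.
AA (methods 2·3): 0.53 vs {0.28, 0.29, 0.74, 0.53} → fail.
Asr (methods 1·2): 0.33 vs {0.46, 0.28, 0.45, 0.36} → fail.
Asr (methods 1·3): 0.60 vs {0.46, 0.29, 0.45, 0.64} → fail.
Asr (methods 2·3): 0.55 vs {0.28, 0.29, 0.36, 0.64} → fail.
Emp (methods 1·2): 0.80 vs {0.84, 0.74, 0.45, 0.36} → fail.
Emp (methods 1·3): 0.85 vs {0.84, 0.53, 0.45, 0.64} → pass.
Emp (methods 2·3): 0.82 vs {0.74, 0.53, 0.36, 0.64} → pass.
7 of 9 fail.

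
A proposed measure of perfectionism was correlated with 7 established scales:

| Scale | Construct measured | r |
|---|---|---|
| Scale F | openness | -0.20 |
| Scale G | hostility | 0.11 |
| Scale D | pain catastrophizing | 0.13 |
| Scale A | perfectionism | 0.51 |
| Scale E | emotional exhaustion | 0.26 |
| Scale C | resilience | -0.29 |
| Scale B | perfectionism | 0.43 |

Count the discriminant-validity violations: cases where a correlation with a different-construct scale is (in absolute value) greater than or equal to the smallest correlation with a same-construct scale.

0

Convergent (same construct = perfectionism): Scale A, Scale B.
Smallest convergent = 0.43. Discriminant |r|: 0.20, 0.11, 0.13, 0.26, 0.29; count ≥ 0.43 → 0.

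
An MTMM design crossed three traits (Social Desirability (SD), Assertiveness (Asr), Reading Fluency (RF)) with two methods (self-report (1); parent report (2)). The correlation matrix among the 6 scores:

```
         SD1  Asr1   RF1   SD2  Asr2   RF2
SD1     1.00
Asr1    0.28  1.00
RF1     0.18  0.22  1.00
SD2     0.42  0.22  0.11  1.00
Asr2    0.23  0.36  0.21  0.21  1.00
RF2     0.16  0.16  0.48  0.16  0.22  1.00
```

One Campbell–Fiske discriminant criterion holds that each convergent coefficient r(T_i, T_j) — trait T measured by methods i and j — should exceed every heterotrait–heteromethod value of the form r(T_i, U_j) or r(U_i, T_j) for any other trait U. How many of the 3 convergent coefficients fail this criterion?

0

Convergent coefficients and their comparison sets:
SD (methods 1·2): 0.42 vs {0.23, 0.22, 0.16, 0.11} → pass.
Asr (methods 1·2): 0.36 vs {0.22, 0.23, 0.16, 0.21} → pass.
RF (methods 1·2): 0.48 vs {0.11, 0.16, 0.21, 0.16} → pass.
0 of 3 fail.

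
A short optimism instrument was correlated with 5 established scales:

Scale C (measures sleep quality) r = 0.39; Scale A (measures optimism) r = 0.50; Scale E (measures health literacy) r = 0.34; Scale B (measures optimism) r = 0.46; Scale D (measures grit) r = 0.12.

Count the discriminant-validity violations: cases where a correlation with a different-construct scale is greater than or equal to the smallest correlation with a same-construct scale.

0

Convergent (same construct = optimism): Scale A, Scale B.
Smallest convergent = 0.46. Discriminant values: 0.39, 0.34, 0.12; count ≥ 0.46 → 0.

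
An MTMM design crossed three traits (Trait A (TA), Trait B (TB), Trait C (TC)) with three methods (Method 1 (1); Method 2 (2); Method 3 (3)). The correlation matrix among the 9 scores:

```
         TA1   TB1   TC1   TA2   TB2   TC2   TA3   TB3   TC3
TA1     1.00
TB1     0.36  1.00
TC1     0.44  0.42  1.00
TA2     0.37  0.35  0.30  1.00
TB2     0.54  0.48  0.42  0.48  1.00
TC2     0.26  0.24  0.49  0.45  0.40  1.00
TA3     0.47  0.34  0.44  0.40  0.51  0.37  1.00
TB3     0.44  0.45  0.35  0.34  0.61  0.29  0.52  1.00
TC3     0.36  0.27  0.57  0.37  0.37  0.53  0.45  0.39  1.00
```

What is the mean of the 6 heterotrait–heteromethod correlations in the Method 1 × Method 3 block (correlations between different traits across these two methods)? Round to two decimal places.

HTHM values (method 1 × method 3): 0.44, 0.36, 0.34, 0.27, 0.44, 0.35; mean = 2.20/6 = 0.37.

0.37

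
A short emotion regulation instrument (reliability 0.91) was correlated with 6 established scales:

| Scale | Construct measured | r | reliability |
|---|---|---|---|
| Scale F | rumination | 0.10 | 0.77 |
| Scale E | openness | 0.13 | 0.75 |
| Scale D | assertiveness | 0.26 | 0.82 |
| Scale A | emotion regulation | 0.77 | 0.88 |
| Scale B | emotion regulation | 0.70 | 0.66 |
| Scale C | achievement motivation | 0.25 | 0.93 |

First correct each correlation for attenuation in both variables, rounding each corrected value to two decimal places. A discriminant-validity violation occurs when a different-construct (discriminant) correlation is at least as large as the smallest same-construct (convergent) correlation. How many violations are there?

Disattenuated r (r / √(r_scale · r_new)):
  Scale F (disc): 0.10 / √(0.77·0.91) = 0.12
  Scale E (disc): 0.13 / √(0.75·0.91) = 0.16
  Scale D (disc): 0.26 / √(0.82·0.91) = 0.30
  Scale A (conv): 0.77 / √(0.88·0.91) = 0.86
  Scale B (conv): 0.70 / √(0.66·0.91) = 0.90
  Scale C (disc): 0.25 / √(0.93·0.91) = 0.27
Smallest convergent = 0.86. Discriminant values: 0.12, 0.16, 0.30, 0.27; count ≥ 0.86 → 0.

0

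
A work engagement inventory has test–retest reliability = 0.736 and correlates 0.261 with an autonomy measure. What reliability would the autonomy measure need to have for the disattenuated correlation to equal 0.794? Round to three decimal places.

r_true = r_obs / √(r_xx · r_yy) ⇒ 0.794 = 0.261 / √(0.736 · r_yy).
√(0.736 · r_yy) = 0.261 / 0.794 = 0.3287; 0.736 · r_yy = 0.1080; r_yy = 0.1080 / 0.736 ≈ 0.147.

0.147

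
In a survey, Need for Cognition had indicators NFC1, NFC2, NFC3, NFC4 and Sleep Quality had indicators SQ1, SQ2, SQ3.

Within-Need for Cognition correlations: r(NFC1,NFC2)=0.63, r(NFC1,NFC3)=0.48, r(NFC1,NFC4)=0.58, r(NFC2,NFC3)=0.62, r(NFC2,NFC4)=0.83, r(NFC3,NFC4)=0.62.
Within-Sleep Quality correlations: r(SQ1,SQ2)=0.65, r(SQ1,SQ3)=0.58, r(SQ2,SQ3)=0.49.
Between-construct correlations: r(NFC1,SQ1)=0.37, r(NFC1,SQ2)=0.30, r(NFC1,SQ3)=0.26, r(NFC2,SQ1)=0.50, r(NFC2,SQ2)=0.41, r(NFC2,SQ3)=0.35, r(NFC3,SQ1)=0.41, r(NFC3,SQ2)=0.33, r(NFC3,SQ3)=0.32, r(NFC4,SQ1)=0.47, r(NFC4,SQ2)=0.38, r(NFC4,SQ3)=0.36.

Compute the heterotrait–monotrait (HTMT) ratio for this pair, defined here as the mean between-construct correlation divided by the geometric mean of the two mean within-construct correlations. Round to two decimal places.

Mean heterotrait r = 4.46/12 = 0.3717.
Mean within-NFC = 3.76/6 = 0.6267; mean within-SQ = 1.72/3 = 0.5733.
Geometric mean = √(0.6267 × 0.5733) = 0.5994.
HTMT = 0.3717 / 0.5994 = 0.62.

0.62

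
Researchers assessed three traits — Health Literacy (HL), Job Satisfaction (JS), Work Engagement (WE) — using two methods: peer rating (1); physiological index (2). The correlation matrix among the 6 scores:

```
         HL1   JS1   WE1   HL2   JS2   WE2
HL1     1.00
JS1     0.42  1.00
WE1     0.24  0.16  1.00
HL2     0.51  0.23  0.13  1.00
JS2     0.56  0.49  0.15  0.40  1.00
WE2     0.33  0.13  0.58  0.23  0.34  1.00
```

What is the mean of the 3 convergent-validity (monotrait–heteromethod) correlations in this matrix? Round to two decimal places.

0.53

Convergent values: 0.51, 0.49, 0.58; mean = 1.58/3 = 0.53.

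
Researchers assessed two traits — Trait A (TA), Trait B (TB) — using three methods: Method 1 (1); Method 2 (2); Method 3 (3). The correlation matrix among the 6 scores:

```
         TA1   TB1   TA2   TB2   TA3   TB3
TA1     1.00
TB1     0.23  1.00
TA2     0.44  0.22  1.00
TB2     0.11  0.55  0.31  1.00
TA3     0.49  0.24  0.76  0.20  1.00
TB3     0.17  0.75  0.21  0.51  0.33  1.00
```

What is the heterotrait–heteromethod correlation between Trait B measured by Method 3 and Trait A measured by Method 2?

Different traits and methods: r(TB3, TA2) = 0.21.

0.21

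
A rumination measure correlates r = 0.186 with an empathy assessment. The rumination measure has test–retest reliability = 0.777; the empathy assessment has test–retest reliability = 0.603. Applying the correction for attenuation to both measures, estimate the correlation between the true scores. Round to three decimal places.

0.272

r_true = r_obs / √(r_xx · r_yy) = 0.186 / √(0.777 × 0.603) = 0.186 / √0.468531 = 0.186 / 0.6845 ≈ 0.272.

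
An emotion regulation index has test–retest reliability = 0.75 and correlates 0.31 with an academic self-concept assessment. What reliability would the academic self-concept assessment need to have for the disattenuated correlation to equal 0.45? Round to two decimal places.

0.63

r_true = r_obs / √(r_xx · r_yy) ⇒ 0.45 = 0.31 / √(0.75 · r_yy).
√(0.75 · r_yy) = 0.31 / 0.45 = 0.6889; 0.75 · r_yy = 0.4746; r_yy = 0.4746 / 0.75 ≈ 0.63.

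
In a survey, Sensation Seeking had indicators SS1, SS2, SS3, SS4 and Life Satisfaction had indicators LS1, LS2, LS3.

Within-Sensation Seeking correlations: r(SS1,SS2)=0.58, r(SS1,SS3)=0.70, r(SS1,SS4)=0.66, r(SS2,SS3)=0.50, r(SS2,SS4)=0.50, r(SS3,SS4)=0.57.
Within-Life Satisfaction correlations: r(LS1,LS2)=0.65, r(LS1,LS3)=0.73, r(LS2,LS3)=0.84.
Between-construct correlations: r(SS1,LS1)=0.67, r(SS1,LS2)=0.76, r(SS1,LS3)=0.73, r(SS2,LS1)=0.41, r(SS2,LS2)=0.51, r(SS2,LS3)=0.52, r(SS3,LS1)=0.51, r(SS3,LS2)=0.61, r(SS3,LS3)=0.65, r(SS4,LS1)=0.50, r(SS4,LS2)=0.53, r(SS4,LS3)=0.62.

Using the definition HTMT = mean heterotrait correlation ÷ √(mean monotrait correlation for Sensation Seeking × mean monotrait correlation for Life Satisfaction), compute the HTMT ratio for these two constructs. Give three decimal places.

0.889

Mean between = 7.02/12 = 0.5850.
Mean within-SS = 3.51/6 = 0.5850; mean within-LS = 2.22/3 = 0.7400.
Geometric mean = √(0.5850 × 0.7400) = 0.6580.
HTMT = 0.5850 / 0.6580 = 0.889.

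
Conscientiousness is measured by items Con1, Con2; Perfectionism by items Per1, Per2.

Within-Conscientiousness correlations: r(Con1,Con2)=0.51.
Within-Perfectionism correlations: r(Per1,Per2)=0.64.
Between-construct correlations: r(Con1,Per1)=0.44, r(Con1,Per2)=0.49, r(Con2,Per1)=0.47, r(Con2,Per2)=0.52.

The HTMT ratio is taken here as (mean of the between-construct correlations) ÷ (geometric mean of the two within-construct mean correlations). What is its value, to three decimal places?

0.840

Mean between = 1.92/4 = 0.4800.
Mean within-Con = 0.51/1 = 0.5100; mean within-Per = 0.64/1 = 0.6400.
Geometric mean = √(0.5100 × 0.6400) = 0.5713.
HTMT = 0.4800 / 0.5713 = 0.840.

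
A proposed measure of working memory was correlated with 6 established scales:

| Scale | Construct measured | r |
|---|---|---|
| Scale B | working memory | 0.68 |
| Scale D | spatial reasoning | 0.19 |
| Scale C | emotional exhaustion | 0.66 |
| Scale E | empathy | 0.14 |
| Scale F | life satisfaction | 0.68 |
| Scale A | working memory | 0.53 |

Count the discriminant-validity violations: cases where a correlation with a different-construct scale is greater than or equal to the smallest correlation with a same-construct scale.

Convergent (same construct = working memory): Scale B, Scale A.
Smallest convergent = 0.53. Discriminant values: 0.19, 0.66, 0.14, 0.68; count ≥ 0.53 → 2.

2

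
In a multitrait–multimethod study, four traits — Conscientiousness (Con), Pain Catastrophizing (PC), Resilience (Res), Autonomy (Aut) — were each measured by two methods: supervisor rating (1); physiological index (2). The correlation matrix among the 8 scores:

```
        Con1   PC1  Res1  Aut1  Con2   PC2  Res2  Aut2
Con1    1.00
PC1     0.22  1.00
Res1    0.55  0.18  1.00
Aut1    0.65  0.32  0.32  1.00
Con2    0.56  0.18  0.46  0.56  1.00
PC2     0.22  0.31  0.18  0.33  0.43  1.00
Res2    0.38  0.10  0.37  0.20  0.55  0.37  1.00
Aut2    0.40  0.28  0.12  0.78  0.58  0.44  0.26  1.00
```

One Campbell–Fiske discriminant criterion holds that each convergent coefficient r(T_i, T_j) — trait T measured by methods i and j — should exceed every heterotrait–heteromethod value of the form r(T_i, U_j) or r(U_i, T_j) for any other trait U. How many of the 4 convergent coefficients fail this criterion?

Checking each validity diagonal entry against its comparison values:
Con (methods 1·2): 0.56 vs {0.22, 0.18, 0.38, 0.46, 0.40, 0.56} → fail.
PC (methods 1·2): 0.31 vs {0.18, 0.22, 0.10, 0.18, 0.28, 0.33} → fail.
Res (methods 1·2): 0.37 vs {0.46, 0.38, 0.18, 0.10, 0.12, 0.20} → fail.
Aut (methods 1·2): 0.78 vs {0.56, 0.40, 0.33, 0.28, 0.20, 0.12} → pass.
3 of 4 fail.

3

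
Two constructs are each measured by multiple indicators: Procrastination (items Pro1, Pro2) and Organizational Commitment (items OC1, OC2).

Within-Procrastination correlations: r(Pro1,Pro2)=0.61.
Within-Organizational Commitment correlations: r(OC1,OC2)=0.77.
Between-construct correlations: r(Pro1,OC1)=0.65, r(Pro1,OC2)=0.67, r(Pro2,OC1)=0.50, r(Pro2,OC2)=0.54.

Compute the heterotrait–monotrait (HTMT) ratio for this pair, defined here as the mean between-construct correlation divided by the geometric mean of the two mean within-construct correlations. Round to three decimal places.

0.861

Between-construct mean = 2.36/4 = 0.5900.
Mean within-Pro = 0.61/1 = 0.6100; mean within-OC = 0.77/1 = 0.7700.
Geometric mean = √(0.6100 × 0.7700) = 0.6853.
HTMT = 0.5900 / 0.6853 = 0.861.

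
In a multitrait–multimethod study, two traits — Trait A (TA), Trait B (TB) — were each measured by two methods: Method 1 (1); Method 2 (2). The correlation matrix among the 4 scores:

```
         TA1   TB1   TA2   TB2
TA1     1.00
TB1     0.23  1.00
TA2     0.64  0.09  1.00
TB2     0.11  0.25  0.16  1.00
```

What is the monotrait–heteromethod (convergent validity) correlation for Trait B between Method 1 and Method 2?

Same trait (TB), different methods: r(TB1, TB2) = 0.25.

0.25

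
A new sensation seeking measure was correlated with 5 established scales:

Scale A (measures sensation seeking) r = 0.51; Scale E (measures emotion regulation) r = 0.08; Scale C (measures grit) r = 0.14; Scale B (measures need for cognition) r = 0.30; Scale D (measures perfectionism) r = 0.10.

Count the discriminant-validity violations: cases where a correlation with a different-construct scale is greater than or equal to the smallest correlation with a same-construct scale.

0

Convergent (same construct = sensation seeking): Scale A.
Smallest convergent = 0.51. Discriminant values: 0.08, 0.14, 0.30, 0.10; count ≥ 0.51 → 0.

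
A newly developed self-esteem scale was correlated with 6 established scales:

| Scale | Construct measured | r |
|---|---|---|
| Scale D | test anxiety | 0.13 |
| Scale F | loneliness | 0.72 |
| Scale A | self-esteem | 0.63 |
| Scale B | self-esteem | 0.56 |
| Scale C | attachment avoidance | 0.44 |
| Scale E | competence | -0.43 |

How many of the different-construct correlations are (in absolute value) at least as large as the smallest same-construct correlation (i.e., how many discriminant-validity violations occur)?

1

Convergent (same construct = self-esteem): Scale A, Scale B.
Smallest convergent = 0.56. Discriminant |r|: 0.13, 0.72, 0.44, 0.43; count ≥ 0.56 → 1.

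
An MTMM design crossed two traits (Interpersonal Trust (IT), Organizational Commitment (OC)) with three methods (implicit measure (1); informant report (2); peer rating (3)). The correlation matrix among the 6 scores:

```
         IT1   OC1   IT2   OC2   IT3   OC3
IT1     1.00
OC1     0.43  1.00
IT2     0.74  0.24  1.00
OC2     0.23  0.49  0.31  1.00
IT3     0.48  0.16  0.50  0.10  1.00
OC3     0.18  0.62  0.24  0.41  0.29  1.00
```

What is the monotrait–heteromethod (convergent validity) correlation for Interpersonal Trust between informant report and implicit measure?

Same trait (IT), different methods: r(IT2, IT1) = 0.74.

0.74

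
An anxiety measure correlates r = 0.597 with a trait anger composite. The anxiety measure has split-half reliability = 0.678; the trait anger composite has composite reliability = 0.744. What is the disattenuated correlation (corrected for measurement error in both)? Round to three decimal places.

0.841

r_true = r_obs / √(r_xx · r_yy) = 0.597 / √(0.678 × 0.744) = 0.597 / √0.504432 = 0.597 / 0.7102 ≈ 0.841.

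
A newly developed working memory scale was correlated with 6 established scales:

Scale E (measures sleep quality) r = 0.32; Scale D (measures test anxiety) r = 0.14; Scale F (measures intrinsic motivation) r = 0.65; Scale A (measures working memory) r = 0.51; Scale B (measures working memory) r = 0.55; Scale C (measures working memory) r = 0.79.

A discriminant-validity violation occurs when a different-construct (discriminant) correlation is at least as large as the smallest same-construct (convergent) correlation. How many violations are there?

Convergent (same construct = working memory): Scale A, Scale B, Scale C.
Smallest convergent = 0.51. Discriminant values: 0.32, 0.14, 0.65; count ≥ 0.51 → 1.

1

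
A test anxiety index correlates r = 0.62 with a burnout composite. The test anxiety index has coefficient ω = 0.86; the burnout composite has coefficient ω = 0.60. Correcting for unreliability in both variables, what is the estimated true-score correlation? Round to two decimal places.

r_true = r_obs / √(r_xx · r_yy) = 0.62 / √(0.86 × 0.60) = 0.62 / √0.5160 = 0.62 / 0.7183 ≈ 0.86.

0.86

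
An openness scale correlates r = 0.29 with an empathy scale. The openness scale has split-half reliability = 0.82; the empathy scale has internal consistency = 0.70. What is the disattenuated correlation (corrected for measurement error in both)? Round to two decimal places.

r_true = r_obs / √(r_xx · r_yy) = 0.29 / √(0.82 × 0.70) = 0.29 / √0.5740 = 0.29 / 0.7576 ≈ 0.38.

0.38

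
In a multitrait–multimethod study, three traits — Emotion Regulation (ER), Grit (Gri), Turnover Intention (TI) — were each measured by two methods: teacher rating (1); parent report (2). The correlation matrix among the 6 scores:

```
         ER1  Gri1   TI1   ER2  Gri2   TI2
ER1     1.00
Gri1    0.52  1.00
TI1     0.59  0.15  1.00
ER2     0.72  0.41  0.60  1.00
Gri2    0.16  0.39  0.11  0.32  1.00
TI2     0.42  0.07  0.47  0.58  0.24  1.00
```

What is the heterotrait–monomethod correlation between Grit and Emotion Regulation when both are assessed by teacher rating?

Different traits, same method: r(Gri1, ER1) = 0.52.

0.52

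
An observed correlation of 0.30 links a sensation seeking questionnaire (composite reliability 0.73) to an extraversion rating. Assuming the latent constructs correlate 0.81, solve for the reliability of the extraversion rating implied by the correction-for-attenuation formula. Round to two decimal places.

r_true = r_obs / √(r_xx · r_yy) ⇒ 0.81 = 0.30 / √(0.73 · r_yy).
√(0.73 · r_yy) = 0.30 / 0.81 = 0.3704; 0.73 · r_yy = 0.1372; r_yy = 0.1372 / 0.73 ≈ 0.19.

0.19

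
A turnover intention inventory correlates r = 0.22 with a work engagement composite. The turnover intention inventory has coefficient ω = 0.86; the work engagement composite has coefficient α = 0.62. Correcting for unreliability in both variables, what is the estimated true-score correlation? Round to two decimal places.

0.30

r_true = r_obs / √(r_xx · r_yy) = 0.22 / √(0.86 × 0.62) = 0.22 / √0.5332 = 0.22 / 0.7302 ≈ 0.30.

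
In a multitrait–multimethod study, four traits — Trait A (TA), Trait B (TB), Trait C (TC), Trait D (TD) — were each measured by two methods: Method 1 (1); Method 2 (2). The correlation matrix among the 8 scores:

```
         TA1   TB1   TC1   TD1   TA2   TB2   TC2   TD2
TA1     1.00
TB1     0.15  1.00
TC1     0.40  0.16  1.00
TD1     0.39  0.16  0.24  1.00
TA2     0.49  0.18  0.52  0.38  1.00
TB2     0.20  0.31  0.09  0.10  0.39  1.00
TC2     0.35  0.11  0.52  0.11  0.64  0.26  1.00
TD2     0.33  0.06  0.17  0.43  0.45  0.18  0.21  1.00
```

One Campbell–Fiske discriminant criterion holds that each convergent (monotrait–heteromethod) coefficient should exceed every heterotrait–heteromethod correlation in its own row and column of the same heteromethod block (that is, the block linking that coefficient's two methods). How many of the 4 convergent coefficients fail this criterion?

2

Each convergent coefficient versus the relevant comparison correlations:
TA (methods 1·2): 0.49 vs {0.20, 0.18, 0.35, 0.52, 0.33, 0.38} → fail.
TB (methods 1·2): 0.31 vs {0.18, 0.20, 0.11, 0.09, 0.06, 0.10} → pass.
TC (methods 1·2): 0.52 vs {0.52, 0.35, 0.09, 0.11, 0.17, 0.11} → fail.
TD (methods 1·2): 0.43 vs {0.38, 0.33, 0.10, 0.06, 0.11, 0.17} → pass.
2 of 4 fail.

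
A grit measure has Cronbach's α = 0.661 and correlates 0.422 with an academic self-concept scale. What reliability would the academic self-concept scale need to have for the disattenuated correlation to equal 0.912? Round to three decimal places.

r_true = r_obs / √(r_xx · r_yy) ⇒ 0.912 = 0.422 / √(0.661 · r_yy).
√(0.661 · r_yy) = 0.422 / 0.912 = 0.4627; 0.661 · r_yy = 0.2141; r_yy = 0.2141 / 0.661 ≈ 0.324.

0.324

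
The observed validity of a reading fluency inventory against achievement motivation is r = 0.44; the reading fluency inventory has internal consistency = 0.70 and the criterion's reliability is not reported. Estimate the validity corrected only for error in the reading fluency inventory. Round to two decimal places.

Single correction: r_c = r_obs / √r_xx = 0.44 / √0.70 = 0.44 / 0.8367 ≈ 0.53.

0.53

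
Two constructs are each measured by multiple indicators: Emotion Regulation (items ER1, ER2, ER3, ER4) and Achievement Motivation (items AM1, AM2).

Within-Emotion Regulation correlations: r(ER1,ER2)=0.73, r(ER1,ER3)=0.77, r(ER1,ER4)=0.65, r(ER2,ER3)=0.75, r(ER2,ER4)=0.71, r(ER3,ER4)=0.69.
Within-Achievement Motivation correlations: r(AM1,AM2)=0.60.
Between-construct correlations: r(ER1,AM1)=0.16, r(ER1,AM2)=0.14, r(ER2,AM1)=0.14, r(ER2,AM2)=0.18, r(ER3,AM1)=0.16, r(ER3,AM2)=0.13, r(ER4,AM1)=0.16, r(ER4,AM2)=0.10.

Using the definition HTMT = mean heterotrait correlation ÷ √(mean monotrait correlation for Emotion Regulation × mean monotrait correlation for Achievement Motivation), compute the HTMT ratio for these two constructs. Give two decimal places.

0.22

Mean heterotrait r = 1.17/8 = 0.1463.
Mean within-ER = 4.30/6 = 0.7167; mean within-AM = 0.60/1 = 0.6000.
Geometric mean = √(0.7167 × 0.6000) = 0.6558.
HTMT = 0.1463 / 0.6558 = 0.22.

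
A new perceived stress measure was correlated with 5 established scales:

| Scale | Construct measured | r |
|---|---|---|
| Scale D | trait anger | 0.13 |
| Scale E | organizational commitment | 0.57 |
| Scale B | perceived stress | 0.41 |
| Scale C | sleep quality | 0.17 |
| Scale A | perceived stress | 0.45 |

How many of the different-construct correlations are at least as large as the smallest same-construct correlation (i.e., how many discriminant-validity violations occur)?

1

Convergent (same construct = perceived stress): Scale B, Scale A.
Smallest convergent = 0.41. Discriminant values: 0.13, 0.57, 0.17; count ≥ 0.41 → 1.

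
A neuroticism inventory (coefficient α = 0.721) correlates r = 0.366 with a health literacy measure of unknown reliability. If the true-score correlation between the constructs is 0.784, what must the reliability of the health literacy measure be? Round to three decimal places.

0.302

r_true = r_obs / √(r_xx · r_yy) ⇒ 0.784 = 0.366 / √(0.721 · r_yy).
√(0.721 · r_yy) = 0.366 / 0.784 = 0.4668; 0.721 · r_yy = 0.2179; r_yy = 0.2179 / 0.721 ≈ 0.302.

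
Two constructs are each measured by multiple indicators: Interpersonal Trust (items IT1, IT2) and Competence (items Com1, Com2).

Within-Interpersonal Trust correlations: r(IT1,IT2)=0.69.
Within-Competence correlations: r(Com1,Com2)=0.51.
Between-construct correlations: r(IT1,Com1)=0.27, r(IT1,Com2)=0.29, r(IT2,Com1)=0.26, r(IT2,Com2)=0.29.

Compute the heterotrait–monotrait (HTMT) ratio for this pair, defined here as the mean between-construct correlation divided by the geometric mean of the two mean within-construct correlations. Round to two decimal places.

Between-construct mean = 1.11/4 = 0.2775.
Mean within-IT = 0.69/1 = 0.6900; mean within-Com = 0.51/1 = 0.5100.
Geometric mean = √(0.6900 × 0.5100) = 0.5932.
HTMT = 0.2775 / 0.5932 = 0.47.

0.47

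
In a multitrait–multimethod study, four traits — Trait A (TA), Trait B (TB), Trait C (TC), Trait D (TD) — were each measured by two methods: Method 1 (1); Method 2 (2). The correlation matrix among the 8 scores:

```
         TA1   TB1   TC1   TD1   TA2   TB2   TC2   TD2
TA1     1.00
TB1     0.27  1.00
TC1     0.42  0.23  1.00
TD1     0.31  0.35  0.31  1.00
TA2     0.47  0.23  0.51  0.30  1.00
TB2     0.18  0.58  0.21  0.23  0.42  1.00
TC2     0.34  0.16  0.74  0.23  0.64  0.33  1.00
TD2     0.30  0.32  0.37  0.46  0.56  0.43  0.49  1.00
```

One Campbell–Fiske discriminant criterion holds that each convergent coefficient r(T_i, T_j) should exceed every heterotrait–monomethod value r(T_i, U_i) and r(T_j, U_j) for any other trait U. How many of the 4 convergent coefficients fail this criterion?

Convergent coefficients and their comparison sets:
TA (methods 1·2): 0.47 vs {0.27, 0.42, 0.42, 0.64, 0.31, 0.56} → fail.
TB (methods 1·2): 0.58 vs {0.27, 0.42, 0.23, 0.33, 0.35, 0.43} → pass.
TC (methods 1·2): 0.74 vs {0.42, 0.64, 0.23, 0.33, 0.31, 0.49} → pass.
TD (methods 1·2): 0.46 vs {0.31, 0.56, 0.35, 0.43, 0.31, 0.49} → fail.
2 of 4 fail.

2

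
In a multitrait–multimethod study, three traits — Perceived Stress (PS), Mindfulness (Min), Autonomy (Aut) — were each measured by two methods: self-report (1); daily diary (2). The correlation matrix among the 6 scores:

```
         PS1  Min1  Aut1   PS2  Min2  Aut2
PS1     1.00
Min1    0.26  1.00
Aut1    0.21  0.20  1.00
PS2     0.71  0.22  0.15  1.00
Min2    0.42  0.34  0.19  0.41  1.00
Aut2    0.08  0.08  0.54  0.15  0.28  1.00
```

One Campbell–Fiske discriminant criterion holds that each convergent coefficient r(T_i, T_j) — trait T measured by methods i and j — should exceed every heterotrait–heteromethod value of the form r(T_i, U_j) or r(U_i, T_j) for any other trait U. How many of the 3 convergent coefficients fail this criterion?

Convergent coefficients and their comparison sets:
PS (methods 1·2): 0.71 vs {0.42, 0.22, 0.08, 0.15} → pass.
Min (methods 1·2): 0.34 vs {0.22, 0.42, 0.08, 0.19} → fail.
Aut (methods 1·2): 0.54 vs {0.15, 0.08, 0.19, 0.08} → pass.
1 of 3 fail.

1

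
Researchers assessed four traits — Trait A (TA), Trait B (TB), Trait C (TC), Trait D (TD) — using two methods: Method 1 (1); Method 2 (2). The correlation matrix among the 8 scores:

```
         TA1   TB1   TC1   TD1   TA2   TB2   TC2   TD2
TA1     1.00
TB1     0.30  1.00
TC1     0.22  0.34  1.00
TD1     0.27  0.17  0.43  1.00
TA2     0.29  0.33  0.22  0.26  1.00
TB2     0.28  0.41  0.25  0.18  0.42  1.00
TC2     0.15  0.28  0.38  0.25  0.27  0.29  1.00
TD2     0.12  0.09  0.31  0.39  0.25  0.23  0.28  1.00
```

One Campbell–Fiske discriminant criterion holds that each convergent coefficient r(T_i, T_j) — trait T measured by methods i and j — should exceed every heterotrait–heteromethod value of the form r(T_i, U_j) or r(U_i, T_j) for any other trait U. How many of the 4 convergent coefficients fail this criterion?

Checking each validity diagonal entry against its comparison values:
TA (methods 1·2): 0.29 vs {0.28, 0.33, 0.15, 0.22, 0.12, 0.26} → fail.
TB (methods 1·2): 0.41 vs {0.33, 0.28, 0.28, 0.25, 0.09, 0.18} → pass.
TC (methods 1·2): 0.38 vs {0.22, 0.15, 0.25, 0.28, 0.31, 0.25} → pass.
TD (methods 1·2): 0.39 vs {0.26, 0.12, 0.18, 0.09, 0.25, 0.31} → pass.
1 of 4 fail.

1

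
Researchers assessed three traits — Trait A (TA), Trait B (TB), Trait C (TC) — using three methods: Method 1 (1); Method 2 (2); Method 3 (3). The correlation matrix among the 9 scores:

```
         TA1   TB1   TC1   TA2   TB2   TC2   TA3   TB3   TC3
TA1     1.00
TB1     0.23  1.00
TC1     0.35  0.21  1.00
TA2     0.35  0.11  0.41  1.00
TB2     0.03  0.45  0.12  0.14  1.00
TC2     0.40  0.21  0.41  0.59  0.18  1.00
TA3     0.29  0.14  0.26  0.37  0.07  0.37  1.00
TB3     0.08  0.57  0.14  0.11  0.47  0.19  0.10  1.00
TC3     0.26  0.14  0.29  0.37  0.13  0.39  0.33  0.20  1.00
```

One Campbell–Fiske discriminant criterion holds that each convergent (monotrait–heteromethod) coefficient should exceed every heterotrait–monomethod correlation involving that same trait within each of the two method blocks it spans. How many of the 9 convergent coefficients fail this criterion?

Checking each validity diagonal entry against its comparison values:
TA (methods 1·2): 0.35 vs {0.23, 0.14, 0.35, 0.59} → fail.
TA (methods 1·3): 0.29 vs {0.23, 0.10, 0.35, 0.33} → fail.
TA (methods 2·3): 0.37 vs {0.14, 0.10, 0.59, 0.33} → fail.
TB (methods 1·2): 0.45 vs {0.23, 0.14, 0.21, 0.18} → pass.
TB (methods 1·3): 0.57 vs {0.23, 0.10, 0.21, 0.20} → pass.
TB (methods 2·3): 0.47 vs {0.14, 0.10, 0.18, 0.20} → pass.
TC (methods 1·2): 0.41 vs {0.35, 0.59, 0.21, 0.18} → fail.
TC (methods 1·3): 0.29 vs {0.35, 0.33, 0.21, 0.20} → fail.
TC (methods 2·3): 0.39 vs {0.59, 0.33, 0.18, 0.20} → fail.
6 of 9 fail.

6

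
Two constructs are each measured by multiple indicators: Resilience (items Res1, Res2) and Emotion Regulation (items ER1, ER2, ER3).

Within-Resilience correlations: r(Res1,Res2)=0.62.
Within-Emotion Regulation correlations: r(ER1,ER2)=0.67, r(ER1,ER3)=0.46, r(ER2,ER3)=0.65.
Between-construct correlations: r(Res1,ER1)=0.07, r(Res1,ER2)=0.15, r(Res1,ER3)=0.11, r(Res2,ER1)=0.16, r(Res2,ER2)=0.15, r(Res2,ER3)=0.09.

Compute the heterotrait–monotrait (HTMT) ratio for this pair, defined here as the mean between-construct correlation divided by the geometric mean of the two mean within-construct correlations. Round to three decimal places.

0.201

Mean between = 0.73/6 = 0.1217.
Mean within-Res = 0.62/1 = 0.6200; mean within-ER = 1.78/3 = 0.5933.
Geometric mean = √(0.6200 × 0.5933) = 0.6065.
HTMT = 0.1217 / 0.6065 = 0.201.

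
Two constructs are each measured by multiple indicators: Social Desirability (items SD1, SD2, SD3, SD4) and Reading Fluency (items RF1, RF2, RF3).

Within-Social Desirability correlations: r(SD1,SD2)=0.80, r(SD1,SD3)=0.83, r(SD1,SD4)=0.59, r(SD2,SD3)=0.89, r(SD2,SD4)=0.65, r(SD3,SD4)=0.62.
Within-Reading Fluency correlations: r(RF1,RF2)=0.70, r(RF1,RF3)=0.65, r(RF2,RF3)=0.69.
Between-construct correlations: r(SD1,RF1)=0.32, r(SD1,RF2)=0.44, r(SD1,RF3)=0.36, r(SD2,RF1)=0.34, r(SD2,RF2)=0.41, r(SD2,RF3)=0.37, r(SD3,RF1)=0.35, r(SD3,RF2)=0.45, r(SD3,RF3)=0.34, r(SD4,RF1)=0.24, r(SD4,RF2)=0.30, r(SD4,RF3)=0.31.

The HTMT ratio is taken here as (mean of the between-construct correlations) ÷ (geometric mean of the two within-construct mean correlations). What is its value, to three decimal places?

0.500

Between-construct mean = 4.23/12 = 0.3525.
Mean within-SD = 4.38/6 = 0.7300; mean within-RF = 2.04/3 = 0.6800.
Geometric mean = √(0.7300 × 0.6800) = 0.7046.
HTMT = 0.3525 / 0.7046 = 0.500.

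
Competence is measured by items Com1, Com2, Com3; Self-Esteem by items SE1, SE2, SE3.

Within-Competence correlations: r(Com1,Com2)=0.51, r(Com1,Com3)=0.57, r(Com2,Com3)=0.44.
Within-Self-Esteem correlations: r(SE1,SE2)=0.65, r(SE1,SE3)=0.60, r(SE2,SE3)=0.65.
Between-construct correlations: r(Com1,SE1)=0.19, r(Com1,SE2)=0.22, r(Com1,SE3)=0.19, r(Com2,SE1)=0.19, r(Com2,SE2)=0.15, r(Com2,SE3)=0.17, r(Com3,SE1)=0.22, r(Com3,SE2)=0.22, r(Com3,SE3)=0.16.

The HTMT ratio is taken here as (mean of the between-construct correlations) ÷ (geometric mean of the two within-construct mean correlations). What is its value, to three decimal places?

0.335

Between-construct mean = 1.71/9 = 0.1900.
Mean within-Com = 1.52/3 = 0.5067; mean within-SE = 1.90/3 = 0.6333.
Geometric mean = √(0.5067 × 0.6333) = 0.5665.
HTMT = 0.1900 / 0.5665 = 0.335.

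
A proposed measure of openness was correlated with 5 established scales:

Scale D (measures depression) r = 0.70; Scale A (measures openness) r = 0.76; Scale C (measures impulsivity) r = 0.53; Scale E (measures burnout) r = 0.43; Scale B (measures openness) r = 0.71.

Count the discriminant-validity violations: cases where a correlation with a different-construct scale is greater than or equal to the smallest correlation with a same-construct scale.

0

Convergent (same construct = openness): Scale A, Scale B.
Smallest convergent = 0.71. Discriminant values: 0.70, 0.53, 0.43; count ≥ 0.71 → 0.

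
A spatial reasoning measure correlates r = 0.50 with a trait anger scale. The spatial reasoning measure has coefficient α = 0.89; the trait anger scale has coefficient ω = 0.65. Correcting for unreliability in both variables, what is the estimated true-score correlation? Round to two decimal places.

r_true = r_obs / √(r_xx · r_yy) = 0.50 / √(0.89 × 0.65) = 0.50 / √0.5785 = 0.50 / 0.7606 ≈ 0.66.

0.66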